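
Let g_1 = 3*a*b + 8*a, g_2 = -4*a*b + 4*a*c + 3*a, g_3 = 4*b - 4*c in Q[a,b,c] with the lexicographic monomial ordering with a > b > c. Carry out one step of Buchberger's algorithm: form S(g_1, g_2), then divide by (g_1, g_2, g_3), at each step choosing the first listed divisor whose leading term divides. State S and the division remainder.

S(g_1, g_2) = a*c + 41/12*a; remainder on division = a*c + 41/12*a.

lcm(LM(g_1), LM(g_2)) = a*b.
S = (lcm/LT(g_1))·g_1 − (lcm/LT(g_2))·g_2 = a*c + 41/12*a.
Reduce S modulo (g_1, g_2, g_3) in that order:
  leading term a*c: no divisor's leading term divides it; move a*c to the remainder.
  leading term a: no divisor's leading term divides it; move 41/12*a to the remainder.
The remainder a*c + 41/12*a is nonzero, so it would be added as the next basis element.
This is the inner loop of Buchberger's algorithm — each nonzero remainder becomes a new basis element.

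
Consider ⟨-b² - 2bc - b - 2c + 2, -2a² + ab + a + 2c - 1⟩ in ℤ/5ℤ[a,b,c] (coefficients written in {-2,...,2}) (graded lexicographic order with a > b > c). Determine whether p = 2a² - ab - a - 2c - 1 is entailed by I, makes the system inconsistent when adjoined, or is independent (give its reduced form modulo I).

Adjoining 2a² - ab - a - 2c - 1 makes the ideal the whole ring: the system is inconsistent.

First compute the reduced Gröbner basis of I by Buchberger's algorithm.
f_1 = -b² - 2bc - b - 2c + 2, LT = b².
f_2 = -2a² + ab + a + 2c - 1, LT = a².

S(f_1,f_2): leading monomials are coprime, so the S-polynomial reduces to 0 (Buchberger's first criterion).
Every S-polynomial of the final basis reduces to 0, so we have a Gröbner basis.
Inter-reduce: drop elements whose leading term is divisible by another's, tail-reduce, and make monic.
Reduced Gröbner basis: {a² + 2ab + 2a - c - 2, b² + 2bc + b + 2c - 2}.
Label its elements g_1 = a² + 2ab + 2a - c - 2, g_2 = b² + 2bc + b + 2c - 2.

Reduce p = 2a² - ab - a - 2c - 1 modulo G:
  leading term a²: subtract (2)·g_1 from 2a² - ab - a - 2c - 1 → -2
  leading term 1: no divisor's leading term divides it; move -2 to the remainder.
  normal form = -2.
The normal form is nonzero, so p ∉ I. Since p minus its normal form lies in I, I + (p) = I + (r) where r = -2; decide whether this ideal is the whole ring.
Here r = -2 is a nonzero constant, hence a unit: 1 ∈ I + (p), the Gröbner basis of I + (p) is {1}, and the enlarged system has no common solution — adjoining p is inconsistent.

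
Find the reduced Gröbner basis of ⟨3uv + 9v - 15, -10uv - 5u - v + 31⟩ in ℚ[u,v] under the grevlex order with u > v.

f_1 = 3uv + 9v - 15, LT = uv.
f_2 = -10uv - 5u - v + 31, LT = uv.

S(f_1,f_2): lcm = uv. S = -½u + 29/10v - 19/10.
  leading term u: no divisor's leading term divides it; move -½u to the remainder.
  leading term v: no divisor's leading term divides it; move 29/10v to the remainder.
  leading term 1: no divisor's leading term divides it; move -19/10 to the remainder.
  remainder -½u + 29/10v - 19/10 ≠ 0; add g_3 = -½u + 29/10v - 19/10 to the basis.

S(f_1,g_3): lcm = uv. S = 29/5v² - ⅘v - 5.
  leading term v²: no divisor's leading term divides it; move 29/5v² to the remainder.
  leading term v: no divisor's leading term divides it; move -⅘v to the remainder.
  leading term 1: no divisor's leading term divides it; move -5 to the remainder.
  remainder 29/5v² - ⅘v - 5 ≠ 0; add g_4 = 29/5v² - ⅘v - 5 to the basis.

The other S-polynomials (S(f_2,g_3), S(f_1,g_4), S(f_2,g_4), S(g_3,g_4)) all reduce to 0 modulo the current basis, so we have a Gröbner basis.
Inter-reduce: drop elements whose leading term is divisible by another's, tail-reduce, and make monic.

G = {v² - 4/29v - 25/29, u - 29/5v + 19/5}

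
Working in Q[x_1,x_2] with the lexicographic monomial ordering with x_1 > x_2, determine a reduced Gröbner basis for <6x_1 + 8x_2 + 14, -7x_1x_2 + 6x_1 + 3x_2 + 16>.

G = {x_1 + 4/3x_2 + 7/3, x_2^2 + 17/14x_2 + 3/14}

f_1 = 6x_1 + 8x_2 + 14, LT = x_1.
f_2 = -7x_1x_2 + 6x_1 + 3x_2 + 16, LT = x_1x_2.

S(f_1,f_2): lcm = x_1x_2. S = 6/7x_1 + 4/3x_2^2 + 58/21x_2 + 16/7.
  leading term x_1: subtract (1/7)·f_1 from 6/7x_1 + 4/3x_2^2 + 58/21x_2 + 16/7 → 4/3x_2^2 + 34/21x_2 + 2/7
  leading term x_2^2: no divisor's leading term divides it; move 4/3x_2^2 to the remainder.
  leading term x_2: no divisor's leading term divides it; move 34/21x_2 to the remainder.
  leading term 1: no divisor's leading term divides it; move 2/7 to the remainder.
  remainder 4/3x_2^2 + 34/21x_2 + 2/7 ≠ 0; add g_3 = 4/3x_2^2 + 34/21x_2 + 2/7 to the basis.

The other S-polynomials (S(f_1,g_3), S(f_2,g_3)) all reduce to 0 modulo the current basis, so we have a Gröbner basis.
Inter-reduce: drop elements whose leading term is divisible by another's, tail-reduce, and make monic.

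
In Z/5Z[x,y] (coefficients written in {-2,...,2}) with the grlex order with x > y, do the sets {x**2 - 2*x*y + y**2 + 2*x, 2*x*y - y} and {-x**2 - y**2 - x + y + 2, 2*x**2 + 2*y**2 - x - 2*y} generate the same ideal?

Since reduced Gröbner bases are canonical representatives of ideals under a given ordering, it suffices to compute and compare them.
Buchberger on the first generating set:
f_1 = x**2 - 2*x*y + y**2 + 2*x, LT = x**2.
f_2 = 2*x*y - y, LT = x*y.

S(f_1,f_2): lcm = x**2*y. S = -2*x*y**2 + y**3.
  leading term x*y**2: subtract (-y)·f_2 from -2*x*y**2 + y**3 → y**3 - y**2
  leading term y**3: no divisor's leading term divides it; move y**3 to the remainder.
  leading term y**2: no divisor's leading term divides it; move -y**2 to the remainder.
  remainder y**3 - y**2 ≠ 0; add g_3 = y**3 - y**2 to the basis.

The other S-polynomials (S(f_1,g_3), S(f_2,g_3)) all reduce to 0 modulo the current basis, so we have a Gröbner basis.
Inter-reduce: drop elements whose leading term is divisible by another's, tail-reduce, and make monic.
Reduced Gröbner basis: {y**3 - y**2, x**2 + y**2 + 2*x - y, x*y + 2*y}.

Buchberger on the second generating set:
h_1 = -x**2 - y**2 - x + y + 2, LT = x**2.
h_2 = 2*x**2 + 2*y**2 - x - 2*y, LT = x**2.

S(h_1,h_2): lcm = x**2. S = -x - 2.
  leading term x: no divisor's leading term divides it; move -x to the remainder.
  leading term 1: no divisor's leading term divides it; move -2 to the remainder.
  remainder -x - 2 ≠ 0; add k_3 = -x - 2 to the basis.

S(h_1,k_3): lcm = x**2. S = y**2 - x - y - 2.
  leading term y**2: no divisor's leading term divides it; move y**2 to the remainder.
  leading term x: subtract (1)·k_3 from -x - y - 2 → -y
  leading term y: no divisor's leading term divides it; move -y to the remainder.
  remainder y**2 - y ≠ 0; add k_4 = y**2 - y to the basis.

The other S-polynomials (S(h_2,k_3), S(h_1,k_4), S(h_2,k_4), S(k_3,k_4)) all reduce to 0 modulo the current basis, so we have a Gröbner basis.
Inter-reduce: drop elements whose leading term is divisible by another's, tail-reduce, and make monic.
Reduced Gröbner basis: {y**2 - y, x + 2}.

Since the reduced bases disagree, the two ideals are not the same.

No, the ideals differ.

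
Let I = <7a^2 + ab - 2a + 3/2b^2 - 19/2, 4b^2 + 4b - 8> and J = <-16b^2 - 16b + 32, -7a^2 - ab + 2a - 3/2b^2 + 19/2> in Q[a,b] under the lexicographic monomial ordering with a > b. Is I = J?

Since reduced Gröbner bases are canonical representatives of ideals under a given ordering, it suffices to compute and compare them.
Buchberger on the first generating set:
f_1 = 7a^2 + ab - 2a + 3/2b^2 - 19/2, LT = a^2.
f_2 = 4b^2 + 4b - 8, LT = b^2.

The S-polynomials (S(f_1,f_2)) all reduce to 0 modulo the current basis, so we have a Gröbner basis.
Inter-reduce: drop elements whose leading term is divisible by another's, tail-reduce, and make monic.
Reduced Gröbner basis: {a^2 + 1/7ab - 2/7a - 3/14b - 13/14, b^2 + b - 2}.

Buchberger on the second generating set:
h_1 = -16b^2 - 16b + 32, LT = b^2.
h_2 = -7a^2 - ab + 2a - 3/2b^2 + 19/2, LT = a^2.

The S-polynomials (S(h_1,h_2)) all reduce to 0 modulo the current basis, so we have a Gröbner basis.
Inter-reduce: drop elements whose leading term is divisible by another's, tail-reduce, and make monic.
Reduced Gröbner basis: {a^2 + 1/7ab - 2/7a - 3/14b - 13/14, b^2 + b - 2}.

Same reduced basis, so the two generating sets span the same ideal.
The same test decides containment: I ⊆ J iff every generator of I reduces to 0 modulo a Gröbner basis of J.

Yes, the ideals are equal.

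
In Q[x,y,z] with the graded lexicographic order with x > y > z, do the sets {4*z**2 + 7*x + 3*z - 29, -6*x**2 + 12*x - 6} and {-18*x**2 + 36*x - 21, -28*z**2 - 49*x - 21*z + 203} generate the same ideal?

No, the ideals differ.

For a fixed monomial order, each ideal has a unique reduced Gröbner basis; comparing bases decides equality.
Buchberger on the first generating set:
f_1 = 4*z**2 + 7*x + 3*z - 29, LT = z**2.
f_2 = -6*x**2 + 12*x - 6, LT = x**2.

The S-polynomials (S(f_1,f_2)) all reduce to 0 modulo the current basis, so we have a Gröbner basis.
Inter-reduce: drop elements whose leading term is divisible by another's, tail-reduce, and make monic.
Reduced Gröbner basis: {x**2 - 2*x + 1, z**2 + 7/4*x + 3/4*z - 29/4}.

Buchberger on the second generating set:
h_1 = -18*x**2 + 36*x - 21, LT = x**2.
h_2 = -28*z**2 - 49*x - 21*z + 203, LT = z**2.

The S-polynomials (S(h_1,h_2)) all reduce to 0 modulo the current basis, so we have a Gröbner basis.
Inter-reduce: drop elements whose leading term is divisible by another's, tail-reduce, and make monic.
Reduced Gröbner basis: {x**2 - 2*x + 7/6, z**2 + 7/4*x + 3/4*z - 29/4}.

The bases are distinct; the ideals are different.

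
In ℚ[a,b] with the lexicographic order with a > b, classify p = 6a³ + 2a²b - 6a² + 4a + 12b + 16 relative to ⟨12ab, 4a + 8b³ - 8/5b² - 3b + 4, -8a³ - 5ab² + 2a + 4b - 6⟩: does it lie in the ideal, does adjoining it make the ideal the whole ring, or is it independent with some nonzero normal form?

6a³ + 2a²b - 6a² + 4a + 12b + 16 lies in I (it reduces to 0).

First compute the reduced Gröbner basis of I by Buchberger's algorithm.
f_1 = 12ab, LT = ab.
f_2 = 4a + 8b³ - 8/5b² - 3b + 4, LT = a.
f_3 = -8a³ - 5ab² + 2a + 4b - 6, LT = a³.

S(f_1,f_2): lcm = ab. S = -2b⁴ + ⅖b³ + ¾b² - b.
  reduce S modulo (f_1, f_2, f_3):
  remainder -2b⁴ + ⅖b³ + ¾b² - b ≠ 0; add h_4 = -2b⁴ + ⅖b³ + ¾b² - b to the basis.

S(f_1,f_3): lcm = a³b. S = -⅝ab³ + ¼ab + ½b² - ¾b.
  reduce S modulo (f_1, f_2, f_3, h_4):
  remainder ½b² - ¾b ≠ 0; add h_5 = ½b² - ¾b to the basis.

S(f_2,f_3): lcm = a³. S = 2a²b³ - ⅖a²b² - ¾a²b + a² - ⅝ab² + ¼a + ½b - ¾.
  reduce S modulo (f_1, f_2, f_3, h_4, h_5):
  remainder 229/80b ≠ 0; add h_6 = 229/80b to the basis.

The other S-polynomials (S(f_1,h_4), S(f_2,h_4), S(f_3,h_4), S(f_1,h_5), S(f_2,h_5), S(f_3,h_5), S(h_4,h_5), S(f_1,h_6), S(f_2,h_6), S(f_3,h_6), S(h_4,h_6), S(h_5,h_6)) all reduce to 0 modulo the current basis, so we have a Gröbner basis.
Inter-reduce: drop elements whose leading term is divisible by another's, tail-reduce, and make monic.
Reduced Gröbner basis: {a + 1, b}.
Label its elements g_1 = a + 1, g_2 = b.

Reduce p = 6a³ + 2a²b - 6a² + 4a + 12b + 16 modulo G:
  leading term a³: subtract (6a²)·g_1 from 6a³ + 2a²b - 6a² + 4a + 12b + 16 → 2a²b - 12a² + 4a + 12b + 16
  leading term a²b: subtract (2ab)·g_1 from 2a²b - 12a² + 4a + 12b + 16 → -12a² - 2ab + 4a + 12b + 16
  leading term a²: subtract (-12a)·g_1 from -12a² - 2ab + 4a + 12b + 16 → -2ab + 16a + 12b + 16
  leading term ab: subtract (-2b)·g_1 from -2ab + 16a + 12b + 16 → 16a + 14b + 16
  leading term a: subtract (16)·g_1 from 16a + 14b + 16 → 14b
  leading term b: subtract (14)·g_2 from 14b → 0
  normal form = 0.
Since the normal form is 0, p ∈ I.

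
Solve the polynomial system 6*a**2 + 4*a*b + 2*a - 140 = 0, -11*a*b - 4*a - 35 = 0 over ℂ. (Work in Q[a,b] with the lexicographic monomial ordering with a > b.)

Compute a lex Gröbner basis by Buchberger's algorithm.
f_1 = 6*a**2 + 4*a*b + 2*a - 140, LT = a**2.
f_2 = -11*a*b - 4*a - 35, LT = a*b.

S(f_1,f_2): lcm = a**2*b. S = -4/11*a**2 + 2/3*a*b**2 + 1/3*a*b - 35/11*a - 70/3*b.
  reduce S modulo (f_1, f_2):
  remainder -35/11*a - 280/11*b - 105/11 ≠ 0; add h_3 = -35/11*a - 280/11*b - 105/11 to the basis.

S(f_2,h_3): lcm = a*b. S = 4/11*a - 8*b**2 - 3*b + 35/11.
  reduce S modulo (f_1, f_2, h_3):
  remainder -8*b**2 - 65/11*b + 23/11 ≠ 0; add h_4 = -8*b**2 - 65/11*b + 23/11 to the basis.

The other S-polynomials (S(f_1,h_3), S(f_1,h_4), S(f_2,h_4), S(h_3,h_4)) all reduce to 0 modulo the current basis, so we have a Gröbner basis.
Inter-reduce: drop elements whose leading term is divisible by another's, tail-reduce, and make monic.
Reduced Gröbner basis: {a + 8*b + 3, b**2 + 65/88*b - 23/88}.

From the last basis element, b**2 + 65/88*b - 23/88 = 0, so b takes values in {-1, 23/88}. Each choice, substituted upward through the basis, yields the corresponding point(s) of the solution set.
  b = -1: the earlier basis element becomes a - 5 = 0, giving a = 5 — point (5, -1).
  b = 23/88: the earlier basis element becomes a + 56/11 = 0, giving a = -56/11 — point (-56/11, 23/88).

{(5, -1), (-56/11, 23/88)}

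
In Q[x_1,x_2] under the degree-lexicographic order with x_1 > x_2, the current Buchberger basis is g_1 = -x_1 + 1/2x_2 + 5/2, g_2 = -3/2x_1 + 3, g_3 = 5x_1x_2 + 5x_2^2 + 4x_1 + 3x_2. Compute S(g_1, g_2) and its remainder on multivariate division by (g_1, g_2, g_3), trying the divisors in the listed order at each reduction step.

lcm(LM(g_1), LM(g_2)) = x_1.
S = (lcm/LT(g_1))·g_1 − (lcm/LT(g_2))·g_2 = -1/2x_2 - 1/2.
Reduce S modulo (g_1, g_2, g_3) in that order:
  leading term x_2: no divisor's leading term divides it; move -1/2x_2 to the remainder.
  leading term 1: no divisor's leading term divides it; move -1/2 to the remainder.
The remainder -1/2x_2 - 1/2 is nonzero, so it would be added as the next basis element.
An S-polynomial is built so that the two leading terms cancel; whether anything survives reduction is exactly the Gröbner-basis criterion.

S(g_1, g_2) = -1/2x_2 - 1/2; remainder on division = -1/2x_2 - 1/2.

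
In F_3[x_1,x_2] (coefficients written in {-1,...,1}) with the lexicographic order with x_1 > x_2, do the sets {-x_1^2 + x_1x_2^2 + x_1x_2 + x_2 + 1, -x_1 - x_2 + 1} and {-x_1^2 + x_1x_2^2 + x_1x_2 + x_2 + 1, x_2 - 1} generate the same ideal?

No, the ideals differ.

Two ideals are equal iff their reduced Gröbner bases coincide (the reduced basis is unique for a fixed ordering).
Buchberger on the first generating set:
f_1 = -x_1^2 + x_1x_2^2 + x_1x_2 + x_2 + 1, LT = x_1^2.
f_2 = -x_1 - x_2 + 1, LT = x_1.

S(f_1,f_2): lcm = x_1^2. S = -x_1x_2^2 + x_1x_2 + x_1 - x_2 - 1.
  leading term x_1x_2^2: subtract (x_2^2)·f_2 from -x_1x_2^2 + x_1x_2 + x_1 - x_2 - 1 → x_1x_2 + x_1 + x_2^3 - x_2^2 - x_2 - 1
  leading term x_1x_2: subtract (-x_2)·f_2 from x_1x_2 + x_1 + x_2^3 - x_2^2 - x_2 - 1 → x_1 + x_2^3 + x_2^2 - 1
  leading term x_1: subtract (-1)·f_2 from x_1 + x_2^3 + x_2^2 - 1 → x_2^3 + x_2^2 - x_2
  leading term x_2^3: no divisor's leading term divides it; move x_2^3 to the remainder.
  leading term x_2^2: no divisor's leading term divides it; move x_2^2 to the remainder.
  leading term x_2: no divisor's leading term divides it; move -x_2 to the remainder.
  remainder x_2^3 + x_2^2 - x_2 ≠ 0; add g_3 = x_2^3 + x_2^2 - x_2 to the basis.

S(f_1,g_3): leading monomials are coprime, so the S-polynomial reduces to 0 (Buchberger's first criterion).
S(f_2,g_3): leading monomials are coprime, so the S-polynomial reduces to 0 (Buchberger's first criterion).
Every S-polynomial of the final basis reduces to 0, so we have a Gröbner basis.
Inter-reduce: drop elements whose leading term is divisible by another's, tail-reduce, and make monic.
Reduced Gröbner basis: {x_1 + x_2 - 1, x_2^3 + x_2^2 - x_2}.

Buchberger on the second generating set:
h_1 = -x_1^2 + x_1x_2^2 + x_1x_2 + x_2 + 1, LT = x_1^2.
h_2 = x_2 - 1, LT = x_2.

S(h_1,h_2): leading monomials are coprime, so the S-polynomial reduces to 0 (Buchberger's first criterion).
Every S-polynomial of the final basis reduces to 0, so we have a Gröbner basis.
Inter-reduce: drop elements whose leading term is divisible by another's, tail-reduce, and make monic.
Reduced Gröbner basis: {x_1^2 + x_1 + 1, x_2 - 1}.

The bases are distinct; the ideals are different.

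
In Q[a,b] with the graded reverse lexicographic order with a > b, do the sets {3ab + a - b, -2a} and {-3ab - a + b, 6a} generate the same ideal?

Two ideals are equal iff their reduced Gröbner bases coincide (the reduced basis is unique for a fixed ordering).
Buchberger on the first generating set:
f_1 = 3ab + a - b, LT = ab.
f_2 = -2a, LT = a.

S(f_1,f_2): lcm = ab. S = 1/3a - 1/3b.
  reduce S modulo (f_1, f_2):
  remainder -1/3b ≠ 0; add g_3 = -1/3b to the basis.

The other S-polynomials (S(f_1,g_3), S(f_2,g_3)) all reduce to 0 modulo the current basis, so we have a Gröbner basis.
Inter-reduce: drop elements whose leading term is divisible by another's, tail-reduce, and make monic.
Reduced Gröbner basis: {a, b}.

Buchberger on the second generating set:
h_1 = -3ab - a + b, LT = ab.
h_2 = 6a, LT = a.

S(h_1,h_2): lcm = ab. S = 1/3a - 1/3b.
  reduce S modulo (h_1, h_2):
  remainder -1/3b ≠ 0; add k_3 = -1/3b to the basis.

The other S-polynomials (S(h_1,k_3), S(h_2,k_3)) all reduce to 0 modulo the current basis, so we have a Gröbner basis.
Inter-reduce: drop elements whose leading term is divisible by another's, tail-reduce, and make monic.
Reduced Gröbner basis: {a, b}.

These coincide, so the ideals are equal.

Yes, the ideals are equal.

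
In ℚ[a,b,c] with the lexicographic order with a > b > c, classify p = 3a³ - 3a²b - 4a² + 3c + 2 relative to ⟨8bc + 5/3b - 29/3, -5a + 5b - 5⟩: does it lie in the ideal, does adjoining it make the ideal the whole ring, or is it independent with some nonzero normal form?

First compute the reduced Gröbner basis of I by Buchberger's algorithm.
f_1 = 8bc + 5/3b - 29/3, LT = bc.
f_2 = -5a + 5b - 5, LT = a.

The S-polynomials (S(f_1,f_2)) all reduce to 0 modulo the current basis, so we have a Gröbner basis.
Inter-reduce: drop elements whose leading term is divisible by another's, tail-reduce, and make monic.
Reduced Gröbner basis: {a - b + 1, bc + 5/24b - 29/24}.
Label its elements g_1 = a - b + 1, g_2 = bc + 5/24b - 29/24.

Reduce p = 3a³ - 3a²b - 4a² + 3c + 2 modulo G:
  leading term a³: subtract (3a²)·g_1 from 3a³ - 3a²b - 4a² + 3c + 2 → -7a² + 3c + 2
  leading term a²: subtract (-7a)·g_1 from -7a² + 3c + 2 → -7ab + 7a + 3c + 2
  leading term ab: subtract (-7b)·g_1 from -7ab + 7a + 3c + 2 → 7a - 7b² + 7b + 3c + 2
  leading term a: subtract (7)·g_1 from 7a - 7b² + 7b + 3c + 2 → -7b² + 14b + 3c - 5
  leading term b²: no divisor's leading term divides it; move -7b² to the remainder.
  leading term b: no divisor's leading term divides it; move 14b to the remainder.
  leading term c: no divisor's leading term divides it; move 3c to the remainder.
  leading term 1: no divisor's leading term divides it; move -5 to the remainder.
  normal form = -7b² + 14b + 3c - 5.
The normal form is nonzero, so p ∉ I. Since p minus its normal form lies in I, I + (p) = I + (r) where r = -7b² + 14b + 3c - 5; decide whether this ideal is the whole ring.
Run Buchberger on G together with r (pairs among the g_i already reduce to 0 since G is a Gröbner basis):
g_1 = a - b + 1, LT = a.
g_2 = bc + 5/24b - 29/24, LT = bc.
r = -7b² + 14b + 3c - 5, LT = b².

S(g_2,r): lcm = b²c. S = 5/24b² + 2bc - 29/24b + 3/7c² - 5/7c.
  leading term b²: subtract (-5/168)·r from 5/24b² + 2bc - 29/24b + 3/7c² - 5/7c → 2bc - 19/24b + 3/7c² - ⅝c - 25/168
  leading term bc: subtract (2)·g_2 from 2bc - 19/24b + 3/7c² - ⅝c - 25/168 → -29/24b + 3/7c² - ⅝c + 127/56
  leading term b: no divisor's leading term divides it; move -29/24b to the remainder.
  leading term c²: no divisor's leading term divides it; move 3/7c² to the remainder.
  leading term c: no divisor's leading term divides it; move -⅝c to the remainder.
  leading term 1: no divisor's leading term divides it; move 127/56 to the remainder.
  remainder -29/24b + 3/7c² - ⅝c + 127/56 ≠ 0; add m_4 = -29/24b + 3/7c² - ⅝c + 127/56 to the basis.

S(g_2,m_4): lcm = bc. S = 5/24b + 72/203c³ - 15/29c² + 381/203c - 29/24.
  leading term b: subtract (-5/29)·m_4 from 5/24b + 72/203c³ - 15/29c² + 381/203c - 29/24 → 72/203c³ - 90/203c² + 2873/1624c - 1991/2436
  leading term c³: no divisor's leading term divides it; move 72/203c³ to the remainder.
  leading term c²: no divisor's leading term divides it; move -90/203c² to the remainder.
  leading term c: no divisor's leading term divides it; move 2873/1624c to the remainder.
  leading term 1: no divisor's leading term divides it; move -1991/2436 to the remainder.
  remainder 72/203c³ - 90/203c² + 2873/1624c - 1991/2436 ≠ 0; add m_5 = 72/203c³ - 90/203c² + 2873/1624c - 1991/2436 to the basis.

The other S-polynomials (S(g_1,g_2), S(g_1,r), S(g_1,m_4), S(r,m_4), S(g_1,m_5), S(g_2,m_5), S(r,m_5), S(m_4,m_5)) all reduce to 0 modulo the current basis, so we have a Gröbner basis.
Inter-reduce: drop elements whose leading term is divisible by another's, tail-reduce, and make monic.
Reduced Gröbner basis: {a - 72/203c² + 15/29c - 178/203, b - 72/203c² + 15/29c - 381/203, c³ - 5/4c² + 2873/576c - 1991/864}.
The reduced Gröbner basis of I + (p) is {a - 72/203c² + 15/29c - 178/203, b - 72/203c² + 15/29c - 381/203, c³ - 5/4c² + 2873/576c - 1991/864} ≠ {1}, a proper ideal, so the enlarged system stays consistent: p is independent of I, with normal form -7b² + 14b + 3c - 5.

3a³ - 3a²b - 4a² + 3c + 2 is independent of I; its normal form modulo I is -7b² + 14b + 3c - 5.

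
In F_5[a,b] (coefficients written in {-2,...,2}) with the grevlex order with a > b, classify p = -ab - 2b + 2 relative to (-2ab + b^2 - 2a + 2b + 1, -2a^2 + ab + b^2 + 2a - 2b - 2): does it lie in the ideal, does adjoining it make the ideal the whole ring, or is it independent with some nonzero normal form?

First compute the reduced Gröbner basis of I by Buchberger's algorithm.
f_1 = -2ab + b^2 - 2a + 2b + 1, LT = ab.
f_2 = -2a^2 + ab + b^2 + 2a - 2b - 2, LT = a^2.

S(f_1,f_2): lcm = a^2b. S = -2b^3 + a^2 - b^2 + 2a - b.
  reduce S modulo (f_1, f_2):
  remainder -2b^3 + b^2 + b - 2 ≠ 0; add h_3 = -2b^3 + b^2 + b - 2 to the basis.

The other S-polynomials (S(f_1,h_3), S(f_2,h_3)) all reduce to 0 modulo the current basis, so we have a Gröbner basis.
Inter-reduce: drop elements whose leading term is divisible by another's, tail-reduce, and make monic.
Reduced Gröbner basis: {b^3 + 2b^2 + 2b + 1, a^2 - 2b^2 + 2a - 2b + 2, ab + 2b^2 + a - b + 2}.
Label its elements g_1 = b^3 + 2b^2 + 2b + 1, g_2 = a^2 - 2b^2 + 2a - 2b + 2, g_3 = ab + 2b^2 + a - b + 2.

Reduce p = -ab - 2b + 2 modulo G:
  leading term ab: subtract (-1)·g_3 from -ab - 2b + 2 → 2b^2 + a + 2b - 1
  leading term b^2: no divisor's leading term divides it; move 2b^2 to the remainder.
  leading term a: no divisor's leading term divides it; move a to the remainder.
  leading term b: no divisor's leading term divides it; move 2b to the remainder.
  leading term 1: no divisor's leading term divides it; move -1 to the remainder.
  normal form = 2b^2 + a + 2b - 1.
The normal form is nonzero, so p ∉ I. Since p minus its normal form lies in I, I + (p) = I + (r) where r = 2b^2 + a + 2b - 1; decide whether this ideal is the whole ring.
Run Buchberger on G together with r (pairs among the g_i already reduce to 0 since G is a Gröbner basis):
g_1 = b^3 + 2b^2 + 2b + 1, LT = b^3.
g_2 = a^2 - 2b^2 + 2a - 2b + 2, LT = a^2.
g_3 = ab + 2b^2 + a - b + 2, LT = ab.
r = 2b^2 + a + 2b - 1, LT = b^2.

S(g_1,r): lcm = b^3. S = 2ab + b^2 + 1.
  reduce S modulo (g_1, g_2, g_3, r):
  remainder 2a - 2 ≠ 0; add m_5 = 2a - 2 to the basis.

S(g_3,r): lcm = ab^2. S = 2b^3 + 2a^2 - b^2 - 2a + 2b.
  reduce S modulo (g_1, g_2, g_3, r, m_5):
  remainder -2b - 2 ≠ 0; add m_6 = -2b - 2 to the basis.

The other S-polynomials (S(g_1,g_2), S(g_1,g_3), S(g_2,g_3), S(g_2,r), S(g_1,m_5), S(g_2,m_5), S(g_3,m_5), S(r,m_5), S(g_1,m_6), S(g_2,m_6), S(g_3,m_6), S(r,m_6), S(m_5,m_6)) all reduce to 0 modulo the current basis, so we have a Gröbner basis.
Inter-reduce: drop elements whose leading term is divisible by another's, tail-reduce, and make monic.
Reduced Gröbner basis: {a - 1, b + 1}.
The reduced Gröbner basis of I + (p) is {a - 1, b + 1} ≠ {1}, a proper ideal, so the enlarged system stays consistent: p is independent of I, with normal form 2b^2 + a + 2b - 1.

Ideal membership is decidable via reduction modulo a Gröbner basis.

-ab - 2b + 2 is independent of I; its normal form modulo I is 2b^2 + a + 2b - 1.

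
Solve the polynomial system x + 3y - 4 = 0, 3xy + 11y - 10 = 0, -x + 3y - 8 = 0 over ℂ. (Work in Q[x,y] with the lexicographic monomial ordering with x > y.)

Compute a lex Gröbner basis by Buchberger's algorithm.
f_1 = x + 3y - 4, LT = x.
f_2 = 3xy + 11y - 10, LT = xy.
f_3 = -x + 3y - 8, LT = x.

S(f_1,f_2): lcm = xy. S = 3y^2 - 23/3y + 10/3.
  leading term y^2: no divisor's leading term divides it; move 3y^2 to the remainder.
  leading term y: no divisor's leading term divides it; move -23/3y to the remainder.
  leading term 1: no divisor's leading term divides it; move 10/3 to the remainder.
  remainder 3y^2 - 23/3y + 10/3 ≠ 0; add h_4 = 3y^2 - 23/3y + 10/3 to the basis.

S(f_1,f_3): lcm = x. S = 6y - 12.
  leading term y: no divisor's leading term divides it; move 6y to the remainder.
  leading term 1: no divisor's leading term divides it; move -12 to the remainder.
  remainder 6y - 12 ≠ 0; add h_5 = 6y - 12 to the basis.

S(f_2,f_3): lcm = xy. S = 3y^2 - 13/3y - 10/3.
  leading term y^2: subtract (1)·h_4 from 3y^2 - 13/3y - 10/3 → 10/3y - 20/3
  leading term y: subtract (5/9)·h_5 from 10/3y - 20/3 → 0
  remainder 0.

S(f_1,h_4): leading monomials are coprime, so the S-polynomial reduces to 0 (Buchberger's first criterion).
S(f_2,h_4): lcm = xy^2. S = 23/9xy - 10/9x + 11/3y^2 - 10/3y.
  leading term xy: subtract (23/9y)·f_1 from 23/9xy - 10/9x + 11/3y^2 - 10/3y → -10/9x - 4y^2 + 62/9y
  leading term x: subtract (-10/9)·f_1 from -10/9x - 4y^2 + 62/9y → -4y^2 + 92/9y - 40/9
  leading term y^2: subtract (-4/3)·h_4 from -4y^2 + 92/9y - 40/9 → 0
  remainder 0.

S(f_3,h_4): leading monomials are coprime, so the S-polynomial reduces to 0 (Buchberger's first criterion).
S(f_1,h_5): leading monomials are coprime, so the S-polynomial reduces to 0 (Buchberger's first criterion).
S(f_2,h_5): lcm = xy. S = 2x + 11/3y - 10/3.
  leading term x: subtract (2)·f_1 from 2x + 11/3y - 10/3 → -7/3y + 14/3
  leading term y: subtract (-7/18)·h_5 from -7/3y + 14/3 → 0
  remainder 0.

S(f_3,h_5): leading monomials are coprime, so the S-polynomial reduces to 0 (Buchberger's first criterion).
S(h_4,h_5): lcm = y^2. S = -5/9y + 10/9.
  leading term y: subtract (-5/54)·h_5 from -5/9y + 10/9 → 0
  remainder 0.

Every S-polynomial of the final basis reduces to 0, so we have a Gröbner basis.
Inter-reduce: drop elements whose leading term is divisible by another's, tail-reduce, and make monic.
Reduced Gröbner basis: {x + 2, y - 2}.

From the last basis element, y - 2 = 0, so y takes values in {2}. Each choice, substituted upward through the basis, yields the corresponding point(s) of the solution set.
  y = 2: the earlier basis element becomes x + 2 = 0, giving x = -2 — point (-2, 2).

{(-2, 2)}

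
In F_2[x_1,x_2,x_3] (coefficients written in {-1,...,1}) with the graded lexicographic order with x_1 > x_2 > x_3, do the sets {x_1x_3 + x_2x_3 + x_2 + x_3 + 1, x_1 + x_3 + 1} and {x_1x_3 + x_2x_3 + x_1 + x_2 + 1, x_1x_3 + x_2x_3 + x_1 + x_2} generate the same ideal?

Since reduced Gröbner bases are canonical representatives of ideals under a given ordering, it suffices to compute and compare them.
Buchberger on the first generating set:
f_1 = x_1x_3 + x_2x_3 + x_2 + x_3 + 1, LT = x_1x_3.
f_2 = x_1 + x_3 + 1, LT = x_1.

S(f_1,f_2): lcm = x_1x_3. S = x_2x_3 + x_3^2 + x_2 + 1.
  reduce S modulo (f_1, f_2):
  remainder x_2x_3 + x_3^2 + x_2 + 1 ≠ 0; add g_3 = x_2x_3 + x_3^2 + x_2 + 1 to the basis.

The other S-polynomials (S(f_1,g_3), S(f_2,g_3)) all reduce to 0 modulo the current basis, so we have a Gröbner basis.
Inter-reduce: drop elements whose leading term is divisible by another's, tail-reduce, and make monic.
Reduced Gröbner basis: {x_2x_3 + x_3^2 + x_2 + 1, x_1 + x_3 + 1}.

Buchberger on the second generating set:
h_1 = x_1x_3 + x_2x_3 + x_1 + x_2 + 1, LT = x_1x_3.
h_2 = x_1x_3 + x_2x_3 + x_1 + x_2, LT = x_1x_3.

S(h_1,h_2): lcm = x_1x_3. S = 1.
  reduce S modulo (h_1, h_2):
  remainder 1 ≠ 0; add k_3 = 1 to the basis.

The other S-polynomials (S(h_1,k_3), S(h_2,k_3)) all reduce to 0 modulo the current basis, so we have a Gröbner basis.
Inter-reduce: drop elements whose leading term is divisible by another's, tail-reduce, and make monic.
Reduced Gröbner basis: {1}.

These differ, so the ideals are not equal.

No, the ideals differ.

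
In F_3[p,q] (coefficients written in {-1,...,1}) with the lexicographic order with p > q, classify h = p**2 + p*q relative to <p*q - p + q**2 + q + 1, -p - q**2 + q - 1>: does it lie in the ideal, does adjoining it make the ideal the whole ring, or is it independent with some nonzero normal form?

p**2 + p*q is independent of I; its normal form modulo I is -q + 1.

First compute the reduced Gröbner basis of I by Buchberger's algorithm.
f_1 = p*q - p + q**2 + q + 1, LT = p*q.
f_2 = -p - q**2 + q - 1, LT = p.

S(f_1,f_2): lcm = p*q. S = -p - q**3 - q**2 + 1.
  reduce S modulo (f_1, f_2):
  remainder -q**3 - q - 1 ≠ 0; add k_3 = -q**3 - q - 1 to the basis.

The other S-polynomials (S(f_1,k_3), S(f_2,k_3)) all reduce to 0 modulo the current basis, so we have a Gröbner basis.
Inter-reduce: drop elements whose leading term is divisible by another's, tail-reduce, and make monic.
Reduced Gröbner basis: {p + q**2 - q + 1, q**3 + q + 1}.
Label its elements g_1 = p + q**2 - q + 1, g_2 = q**3 + q + 1.

Reduce h = p**2 + p*q modulo G:
  leading term p**2: subtract (p)·g_1 from p**2 + p*q → -p*q**2 - p*q - p
  leading term p*q**2: subtract (-q**2)·g_1 from -p*q**2 - p*q - p → -p*q - p + q**4 - q**3 + q**2
  leading term p*q: subtract (-q)·g_1 from -p*q - p + q**4 - q**3 + q**2 → -p + q**4 + q
  leading term p: subtract (-1)·g_1 from -p + q**4 + q → q**4 + q**2 + 1
  leading term q**4: subtract (q)·g_2 from q**4 + q**2 + 1 → -q + 1
  leading term q: no divisor's leading term divides it; move -q to the remainder.
  leading term 1: no divisor's leading term divides it; move 1 to the remainder.
  normal form = -q + 1.
The normal form is nonzero, so h ∉ I. Since h minus its normal form lies in I, I + (h) = I + (r) where r = -q + 1; decide whether this ideal is the whole ring.
Run Buchberger on G together with r (pairs among the g_i already reduce to 0 since G is a Gröbner basis):
g_1 = p + q**2 - q + 1, LT = p.
g_2 = q**3 + q + 1, LT = q**3.
r = -q + 1, LT = q.

The S-polynomials (S(g_1,g_2), S(g_1,r), S(g_2,r)) all reduce to 0 modulo the current basis, so we have a Gröbner basis.
Inter-reduce: drop elements whose leading term is divisible by another's, tail-reduce, and make monic.
Reduced Gröbner basis: {p + 1, q - 1}.
The reduced Gröbner basis of I + (h) is {p + 1, q - 1} ≠ {1}, a proper ideal, so the enlarged system stays consistent: h is independent of I, with normal form -q + 1.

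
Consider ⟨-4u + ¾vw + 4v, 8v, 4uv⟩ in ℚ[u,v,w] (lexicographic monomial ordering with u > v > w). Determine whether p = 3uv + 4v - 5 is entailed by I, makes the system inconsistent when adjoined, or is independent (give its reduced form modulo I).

First compute the reduced Gröbner basis of I by Buchberger's algorithm.
f_1 = -4u + ¾vw + 4v, LT = u.
f_2 = 8v, LT = v.
f_3 = 4uv, LT = uv.

S(f_1,f_2): leading monomials are coprime, so the S-polynomial reduces to 0 (Buchberger's first criterion).
S(f_1,f_3): lcm = uv. S = -3/16v²w - v².
  leading term v²w: subtract (-3/128vw)·f_2 from -3/16v²w - v² → -v²
  leading term v²: subtract (-⅛v)·f_2 from -v² → 0
  remainder 0.

S(f_2,f_3): lcm = uv. S = 0.
  remainder 0.

Every S-polynomial of the final basis reduces to 0, so we have a Gröbner basis.
Inter-reduce: drop elements whose leading term is divisible by another's, tail-reduce, and make monic.
Reduced Gröbner basis: {u, v}.
Label its elements g_1 = u, g_2 = v.

Reduce p = 3uv + 4v - 5 modulo G:
  leading term uv: subtract (3v)·g_1 from 3uv + 4v - 5 → 4v - 5
  leading term v: subtract (4)·g_2 from 4v - 5 → -5
  leading term 1: no divisor's leading term divides it; move -5 to the remainder.
  normal form = -5.
The normal form is nonzero, so p ∉ I. Since p minus its normal form lies in I, I + (p) = I + (r) where r = -5; decide whether this ideal is the whole ring.
Here r = -5 is a nonzero constant, hence a unit: 1 ∈ I + (p), the Gröbner basis of I + (p) is {1}, and the enlarged system has no common solution — adjoining p is inconsistent.

Adjoining 3uv + 4v - 5 makes the ideal the whole ring: the system is inconsistent.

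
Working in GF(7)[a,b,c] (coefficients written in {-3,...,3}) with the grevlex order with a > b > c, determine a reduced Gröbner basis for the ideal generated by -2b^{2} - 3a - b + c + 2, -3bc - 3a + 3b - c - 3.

G = {ac^{2} + 2c^{3} + 3a^{2} + 2ac + c^{2} - 2a + 2c - 2, ab + 2ac - 3c^{2} - 3a - b - c - 2, b^{2} - 2a - 3b + 3c - 1, bc + a - b - 2c + 1}

f_1 = -2b^{2} - 3a - b + c + 2, LT = b^{2}.
f_2 = -3bc - 3a + 3b - c - 3, LT = bc.

S(f_1,f_2): lcm = b^{2}c. S = -ab + b^{2} - 2ac - bc + 3c^{2} - b - c.
  leading term ab: no divisor's leading term divides it; move -ab to the remainder.
  leading term b^{2}: subtract (3)·f_1 from b^{2} - 2ac - bc + 3c^{2} - b - c → -2ac - bc + 3c^{2} + 2a + 2b + 3c + 1
  leading term ac: no divisor's leading term divides it; move -2ac to the remainder.
  leading term bc: subtract (-2)·f_2 from -bc + 3c^{2} + 2a + 2b + 3c + 1 → 3c^{2} + 3a + b + c + 2
  leading term c^{2}: no divisor's leading term divides it; move 3c^{2} to the remainder.
  leading term a: no divisor's leading term divides it; move 3a to the remainder.
  leading term b: no divisor's leading term divides it; move b to the remainder.
  leading term c: no divisor's leading term divides it; move c to the remainder.
  leading term 1: no divisor's leading term divides it; move 2 to the remainder.
  remainder -ab - 2ac + 3c^{2} + 3a + b + c + 2 ≠ 0; add g_3 = -ab - 2ac + 3c^{2} + 3a + b + c + 2 to the basis.

S(f_2,g_3): lcm = abc. S = -2ac^{2} + 3c^{3} + a^{2} - ab + ac + bc + c^{2} + a + 2c.
  leading term ac^{2}: no divisor's leading term divides it; move -2ac^{2} to the remainder.
  leading term c^{3}: no divisor's leading term divides it; move 3c^{3} to the remainder.
  leading term a^{2}: no divisor's leading term divides it; move a^{2} to the remainder.
  leading term ab: subtract (1)·g_3 from -ab + ac + bc + c^{2} + a + 2c → 3ac + bc - 2c^{2} - 2a - b + c - 2
  leading term ac: no divisor's leading term divides it; move 3ac to the remainder.
  leading term bc: subtract (2)·f_2 from bc - 2c^{2} - 2a - b + c - 2 → -2c^{2} - 3a + 3c - 3
  leading term c^{2}: no divisor's leading term divides it; move -2c^{2} to the remainder.
  leading term a: no divisor's leading term divides it; move -3a to the remainder.
  leading term c: no divisor's leading term divides it; move 3c to the remainder.
  leading term 1: no divisor's leading term divides it; move -3 to the remainder.
  remainder -2ac^{2} + 3c^{3} + a^{2} + 3ac - 2c^{2} - 3a + 3c - 3 ≠ 0; add g_4 = -2ac^{2} + 3c^{3} + a^{2} + 3ac - 2c^{2} - 3a + 3c - 3 to the basis.

The other S-polynomials (S(f_1,g_3), S(f_1,g_4), S(f_2,g_4), S(g_3,g_4)) all reduce to 0 modulo the current basis, so we have a Gröbner basis.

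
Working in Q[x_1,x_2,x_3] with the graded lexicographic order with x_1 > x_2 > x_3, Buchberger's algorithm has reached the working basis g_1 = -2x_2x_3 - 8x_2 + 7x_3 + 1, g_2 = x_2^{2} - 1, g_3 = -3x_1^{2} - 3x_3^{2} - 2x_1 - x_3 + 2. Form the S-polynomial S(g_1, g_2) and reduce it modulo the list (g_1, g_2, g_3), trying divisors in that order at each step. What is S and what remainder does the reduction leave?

S(g_1, g_2) = 4x_2^{2} - \tfrac{7}{2}x_2x_3 - \tfrac{1}{2}x_2 + x_3; remainder on division = \tfrac{27}{2}x_2 - \tfrac{45}{4}x_3 + \tfrac{9}{4}.

lcm(LM(g_1), LM(g_2)) = x_2^{2}x_3.
S = (lcm/LT(g_1))·g_1 − (lcm/LT(g_2))·g_2 = 4x_2^{2} - \tfrac{7}{2}x_2x_3 - \tfrac{1}{2}x_2 + x_3.
Reduce S modulo (g_1, g_2, g_3) in that order:
  leading term x_2^{2}: subtract (4)·g_2 from 4x_2^{2} - \tfrac{7}{2}x_2x_3 - \tfrac{1}{2}x_2 + x_3 → -\tfrac{7}{2}x_2x_3 - \tfrac{1}{2}x_2 + x_3 + 4
  leading term x_2x_3: subtract (\tfrac{7}{4})·g_1 from -\tfrac{7}{2}x_2x_3 - \tfrac{1}{2}x_2 + x_3 + 4 → \tfrac{27}{2}x_2 - \tfrac{45}{4}x_3 + \tfrac{9}{4}
  leading term x_2: no divisor's leading term divides it; move \tfrac{27}{2}x_2 to the remainder.
  leading term x_3: no divisor's leading term divides it; move -\tfrac{45}{4}x_3 to the remainder.
  leading term 1: no divisor's leading term divides it; move \tfrac{9}{4} to the remainder.
The remainder \tfrac{27}{2}x_2 - \tfrac{45}{4}x_3 + \tfrac{9}{4} is nonzero, so it would be added as the next basis element.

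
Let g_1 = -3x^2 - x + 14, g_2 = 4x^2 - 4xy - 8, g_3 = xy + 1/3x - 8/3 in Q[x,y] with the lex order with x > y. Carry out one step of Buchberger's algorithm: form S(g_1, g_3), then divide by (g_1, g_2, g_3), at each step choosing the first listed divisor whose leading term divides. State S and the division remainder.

S(g_1, g_3) = -1/3x^2 + 1/3xy + 8/3x - 14/3y; remainder on division = 8/3x - 14/3y - 2/3.

lcm(LM(g_1), LM(g_3)) = x^2y.
S = (lcm/LT(g_1))·g_1 − (lcm/LT(g_3))·g_3 = -1/3x^2 + 1/3xy + 8/3x - 14/3y.
Reduce S modulo (g_1, g_2, g_3) in that order:
  leading term x^2: subtract (1/9)·g_1 from -1/3x^2 + 1/3xy + 8/3x - 14/3y → 1/3xy + 25/9x - 14/3y - 14/9
  leading term xy: subtract (1/3)·g_3 from 1/3xy + 25/9x - 14/3y - 14/9 → 8/3x - 14/3y - 2/3
  leading term x: no divisor's leading term divides it; move 8/3x to the remainder.
  leading term y: no divisor's leading term divides it; move -14/3y to the remainder.
  leading term 1: no divisor's leading term divides it; move -2/3 to the remainder.
The remainder 8/3x - 14/3y - 2/3 is nonzero, so it would be added as the next basis element.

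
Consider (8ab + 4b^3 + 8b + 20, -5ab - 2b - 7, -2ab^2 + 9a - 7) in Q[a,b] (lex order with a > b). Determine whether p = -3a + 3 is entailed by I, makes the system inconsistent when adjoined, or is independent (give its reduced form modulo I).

First compute the reduced Gröbner basis of I by Buchberger's algorithm.
f_1 = 8ab + 4b^3 + 8b + 20, LT = ab.
f_2 = -5ab - 2b - 7, LT = ab.
f_3 = -2ab^2 + 9a - 7, LT = ab^2.

S(f_1,f_2): lcm = ab. S = 1/2b^3 + 3/5b + 11/10.
  leading term b^3: no divisor's leading term divides it; move 1/2b^3 to the remainder.
  leading term b: no divisor's leading term divides it; move 3/5b to the remainder.
  leading term 1: no divisor's leading term divides it; move 11/10 to the remainder.
  remainder 1/2b^3 + 3/5b + 11/10 ≠ 0; add h_4 = 1/2b^3 + 3/5b + 11/10 to the basis.

S(f_1,f_3): lcm = ab^2. S = 9/2a + 1/2b^4 + b^2 + 5/2b - 7/2.
  leading term a: no divisor's leading term divides it; move 9/2a to the remainder.
  leading term b^4: subtract (b)·h_4 from 1/2b^4 + b^2 + 5/2b - 7/2 → 2/5b^2 + 7/5b - 7/2
  leading term b^2: no divisor's leading term divides it; move 2/5b^2 to the remainder.
  leading term b: no divisor's leading term divides it; move 7/5b to the remainder.
  leading term 1: no divisor's leading term divides it; move -7/2 to the remainder.
  remainder 9/2a + 2/5b^2 + 7/5b - 7/2 ≠ 0; add h_5 = 9/2a + 2/5b^2 + 7/5b - 7/2 to the basis.

S(f_1,h_4): lcm = ab^3. S = -6/5ab - 11/5a + 1/2b^5 + b^3 + 5/2b^2.
  leading term ab: subtract (-3/20)·f_1 from -6/5ab - 11/5a + 1/2b^5 + b^3 + 5/2b^2 → -11/5a + 1/2b^5 + 8/5b^3 + 5/2b^2 + 6/5b + 3
  leading term a: subtract (-22/45)·h_5 from -11/5a + 1/2b^5 + 8/5b^3 + 5/2b^2 + 6/5b + 3 → 1/2b^5 + 8/5b^3 + 1213/450b^2 + 424/225b + 58/45
  leading term b^5: subtract (b^2)·h_4 from 1/2b^5 + 8/5b^3 + 1213/450b^2 + 424/225b + 58/45 → b^3 + 359/225b^2 + 424/225b + 58/45
  leading term b^3: subtract (2)·h_4 from b^3 + 359/225b^2 + 424/225b + 58/45 → 359/225b^2 + 154/225b - 41/45
  leading term b^2: no divisor's leading term divides it; move 359/225b^2 to the remainder.
  leading term b: no divisor's leading term divides it; move 154/225b to the remainder.
  leading term 1: no divisor's leading term divides it; move -41/45 to the remainder.
  remainder 359/225b^2 + 154/225b - 41/45 ≠ 0; add h_6 = 359/225b^2 + 154/225b - 41/45 to the basis.

S(f_3,h_4): lcm = ab^3. S = -57/10ab - 11/5a + 7/2b.
  leading term ab: subtract (-57/80)·f_1 from -57/10ab - 11/5a + 7/2b → -11/5a + 57/20b^3 + 46/5b + 57/4
  leading term a: subtract (-22/45)·h_5 from -11/5a + 57/20b^3 + 46/5b + 57/4 → 57/20b^3 + 44/225b^2 + 2224/225b + 2257/180
  leading term b^3: subtract (57/10)·h_4 from 57/20b^3 + 44/225b^2 + 2224/225b + 2257/180 → 44/225b^2 + 2909/450b + 2821/450
  leading term b^2: subtract (44/359)·h_6 from 44/225b^2 + 2909/450b + 2821/450 → 114531/17950b + 114531/17950
  leading term b: no divisor's leading term divides it; move 114531/17950b to the remainder.
  leading term 1: no divisor's leading term divides it; move 114531/17950 to the remainder.
  remainder 114531/17950b + 114531/17950 ≠ 0; add h_7 = 114531/17950b + 114531/17950 to the basis.

The other S-polynomials (S(f_2,f_3), S(f_2,h_4), S(f_1,h_5), S(f_2,h_5), S(f_3,h_5), S(h_4,h_5), S(f_1,h_6), S(f_2,h_6), S(f_3,h_6), S(h_4,h_6), S(h_5,h_6), S(f_1,h_7), S(f_2,h_7), S(f_3,h_7), S(h_4,h_7), S(h_5,h_7), S(h_6,h_7)) all reduce to 0 modulo the current basis, so we have a Gröbner basis.
Inter-reduce: drop elements whose leading term is divisible by another's, tail-reduce, and make monic.
Reduced Gröbner basis: {a - 1, b + 1}.
Label its elements g_1 = a - 1, g_2 = b + 1.

Reduce p = -3a + 3 modulo G:
  leading term a: subtract (-3)·g_1 from -3a + 3 → 0
  normal form = 0.
Since the normal form is 0, p ∈ I.

-3a + 3 lies in I (it reduces to 0).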